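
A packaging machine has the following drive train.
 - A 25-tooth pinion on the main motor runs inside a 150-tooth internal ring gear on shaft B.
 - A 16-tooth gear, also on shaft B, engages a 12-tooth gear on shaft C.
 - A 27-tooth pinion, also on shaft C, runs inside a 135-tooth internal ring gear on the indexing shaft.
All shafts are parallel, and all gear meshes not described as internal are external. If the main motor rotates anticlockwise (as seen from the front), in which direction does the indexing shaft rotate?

clockwise

the main motor → shaft B: internal mesh, same direction → CCW.
shaft B → shaft C: external mesh, 1 reversal → CW.
shaft C → the indexing shaft: internal mesh, same direction → CW.
1 reversal in total — an odd number — so the indexing shaft turns opposite to the main motor.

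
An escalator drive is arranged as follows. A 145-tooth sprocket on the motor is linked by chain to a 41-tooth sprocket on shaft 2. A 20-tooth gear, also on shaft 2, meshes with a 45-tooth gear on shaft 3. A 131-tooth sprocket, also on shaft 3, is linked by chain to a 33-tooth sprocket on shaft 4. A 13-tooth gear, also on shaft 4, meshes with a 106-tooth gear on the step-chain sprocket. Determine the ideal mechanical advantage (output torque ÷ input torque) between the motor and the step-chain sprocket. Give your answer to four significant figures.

1.307

Each stage contributes driven/driver: chain 41/145 = 0.28276, gear mesh 45/20 = 2.25, chain 33/131 = 0.25191, gear mesh 106/13 = 8.1538.
Overall: 0.28276 × 2.25 × 0.25191 × 8.1538 = 1.3068.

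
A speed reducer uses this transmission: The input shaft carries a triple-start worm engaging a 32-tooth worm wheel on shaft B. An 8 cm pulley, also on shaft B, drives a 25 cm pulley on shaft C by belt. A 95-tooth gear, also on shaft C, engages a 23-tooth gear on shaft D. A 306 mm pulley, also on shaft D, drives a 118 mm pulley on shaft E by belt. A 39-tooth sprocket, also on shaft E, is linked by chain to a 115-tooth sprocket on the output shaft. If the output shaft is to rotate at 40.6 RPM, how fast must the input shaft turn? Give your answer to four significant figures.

372.6 RPM

Overall ratio R = 10.667 × 3.125 × 0.24211 × 0.38562 × 2.9487 = 9.1765.
Required input speed = output speed × R = 40.6 × 9.1765 = 372.57 RPM.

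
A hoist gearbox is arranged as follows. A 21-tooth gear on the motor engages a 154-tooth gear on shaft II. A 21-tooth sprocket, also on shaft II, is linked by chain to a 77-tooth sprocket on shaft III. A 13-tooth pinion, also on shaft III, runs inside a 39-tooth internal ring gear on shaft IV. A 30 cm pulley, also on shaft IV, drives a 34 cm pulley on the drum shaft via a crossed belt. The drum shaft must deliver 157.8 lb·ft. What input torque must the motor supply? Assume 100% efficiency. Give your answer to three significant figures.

Overall ratio R = 7.3333 × 3.6667 × 3 × 1.1333 = 91.422.
Input torque = output torque / R = 157.8 / 91.422 = 1.7261 lb·ft.

1.73 lb·ft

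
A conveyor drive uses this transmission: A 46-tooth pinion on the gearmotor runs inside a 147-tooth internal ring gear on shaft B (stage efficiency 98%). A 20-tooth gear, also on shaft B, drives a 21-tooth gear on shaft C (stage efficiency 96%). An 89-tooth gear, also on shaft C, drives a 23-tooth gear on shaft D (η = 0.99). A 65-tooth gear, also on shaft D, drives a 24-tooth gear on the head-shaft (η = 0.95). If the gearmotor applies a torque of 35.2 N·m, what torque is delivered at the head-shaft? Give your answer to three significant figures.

9.97 N·m

internal gear 147/46 = 3.1957 → τ = 35.2·3.1957·0.98 = 110.24 N·m
gear mesh 21/20 = 1.05 → τ = 110.24·1.05·0.96 = 111.12 N·m
gear mesh 23/89 = 0.25843 → τ = 111.12·0.25843·0.99 = 28.429 N·m
gear mesh 24/65 = 0.36923 → τ = 28.429·0.36923·0.95 = 9.972 N·m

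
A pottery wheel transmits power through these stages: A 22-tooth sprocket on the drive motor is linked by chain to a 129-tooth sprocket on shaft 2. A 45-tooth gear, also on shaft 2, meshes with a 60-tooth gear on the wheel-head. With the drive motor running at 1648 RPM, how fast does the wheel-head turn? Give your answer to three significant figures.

the drive motor → shaft 2 (chain, 129/22): 1648 ÷ 5.8636 = 281.05 RPM
shaft 2 → the wheel-head (gear mesh, 60/45): 281.05 ÷ 1.3333 = 210.79 RPM

211 RPM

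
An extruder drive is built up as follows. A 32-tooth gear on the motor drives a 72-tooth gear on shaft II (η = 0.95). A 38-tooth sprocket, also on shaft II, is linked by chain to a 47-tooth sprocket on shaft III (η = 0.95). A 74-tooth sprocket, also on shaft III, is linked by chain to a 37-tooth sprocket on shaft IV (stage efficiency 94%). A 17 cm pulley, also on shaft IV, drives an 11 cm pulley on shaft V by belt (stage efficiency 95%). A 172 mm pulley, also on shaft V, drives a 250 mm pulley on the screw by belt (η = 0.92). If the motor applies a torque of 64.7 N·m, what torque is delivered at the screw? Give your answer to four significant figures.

gear mesh 72/32 = 2.25 → τ = 64.7·2.25·0.95 = 138.3 N·m
chain 47/38 = 1.2368 → τ = 138.3·1.2368·0.95 = 162.5 N·m
chain 37/74 = 0.5 → τ = 162.5·0.5·0.94 = 76.374 N·m
belt 11/17 = 0.64706 → τ = 76.374·0.64706·0.95 = 46.948 N·m
belt 250/172 = 1.4535 → τ = 46.948·1.4535·0.92 = 62.779 N·m

62.78 N·m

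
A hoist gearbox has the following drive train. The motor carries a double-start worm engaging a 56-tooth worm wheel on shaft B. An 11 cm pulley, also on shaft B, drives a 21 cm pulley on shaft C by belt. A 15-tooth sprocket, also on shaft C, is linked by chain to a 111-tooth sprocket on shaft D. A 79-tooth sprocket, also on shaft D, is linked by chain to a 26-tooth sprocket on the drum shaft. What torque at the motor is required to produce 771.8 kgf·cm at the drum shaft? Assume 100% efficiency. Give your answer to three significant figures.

Overall ratio R = 28 × 1.9091 × 7.4 × 0.32911 = 130.19.
Input torque = output torque / R = 771.8 / 130.19 = 5.9285 kgf·cm.

5.93 kgf·cm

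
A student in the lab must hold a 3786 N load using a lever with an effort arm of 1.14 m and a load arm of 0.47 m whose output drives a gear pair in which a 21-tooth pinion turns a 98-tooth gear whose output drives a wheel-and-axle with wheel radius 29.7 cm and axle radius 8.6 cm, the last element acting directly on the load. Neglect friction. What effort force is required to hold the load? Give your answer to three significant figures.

96.9 N

Lever MA = effort arm / load arm = 1.14/0.47 = 2.4255.
Gear pair MA = 98/21 = 4.6667.
Wheel-and-axle MA = R/r = 29.7/8.6 = 3.4535.
Combined ideal MA = 2.4255 × 4.6667 × 3.4535 = 39.091.
Effort = load / MA = 3786 / 39.091 = 96.852 N.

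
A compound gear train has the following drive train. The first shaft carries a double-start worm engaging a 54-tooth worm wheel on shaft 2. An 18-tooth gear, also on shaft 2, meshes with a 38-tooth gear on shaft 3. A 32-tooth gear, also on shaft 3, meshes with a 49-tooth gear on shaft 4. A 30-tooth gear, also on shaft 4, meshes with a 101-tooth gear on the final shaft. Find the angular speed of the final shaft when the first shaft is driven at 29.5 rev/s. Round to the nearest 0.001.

0.100 rev/s

Worm: ratio = 54/2 = 27, so shaft 2 turns at 29.5 / 27 = 1.0926 rev/s.
Gear mesh: ratio = 38/18 = 2.1111, so shaft 3 turns at 1.0926 / 2.1111 = 0.51754 rev/s.
Gear mesh: ratio = 49/32 = 1.5312, so shaft 4 turns at 0.51754 / 1.5312 = 0.33799 rev/s.
Gear mesh: ratio = 101/30 = 3.3667, so the final shaft turns at 0.33799 / 3.3667 = 0.10039 rev/s.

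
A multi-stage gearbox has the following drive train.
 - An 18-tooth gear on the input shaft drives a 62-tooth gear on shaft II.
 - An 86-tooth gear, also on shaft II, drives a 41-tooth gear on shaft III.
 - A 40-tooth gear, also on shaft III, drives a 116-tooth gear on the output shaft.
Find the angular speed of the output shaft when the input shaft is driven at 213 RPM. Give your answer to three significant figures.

44.7 RPM

Gear mesh: ratio = 62/18 = 3.4444, so shaft II turns at 213 / 3.4444 = 61.839 RPM.
Gear mesh: ratio = 41/86 = 0.47674, so shaft III turns at 61.839 / 0.47674 = 129.71 RPM.
Gear mesh: ratio = 116/40 = 2.9, so the output shaft turns at 129.71 / 2.9 = 44.728 RPM.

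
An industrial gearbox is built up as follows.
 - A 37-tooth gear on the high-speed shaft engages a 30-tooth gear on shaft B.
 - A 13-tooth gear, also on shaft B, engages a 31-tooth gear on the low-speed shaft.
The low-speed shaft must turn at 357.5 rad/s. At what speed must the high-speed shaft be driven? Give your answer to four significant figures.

Overall ratio R = 0.81081 × 2.3846 = 1.9335.
Required input speed = output speed × R = 357.5 × 1.9335 = 691.22 rad/s.

691.2 rad/s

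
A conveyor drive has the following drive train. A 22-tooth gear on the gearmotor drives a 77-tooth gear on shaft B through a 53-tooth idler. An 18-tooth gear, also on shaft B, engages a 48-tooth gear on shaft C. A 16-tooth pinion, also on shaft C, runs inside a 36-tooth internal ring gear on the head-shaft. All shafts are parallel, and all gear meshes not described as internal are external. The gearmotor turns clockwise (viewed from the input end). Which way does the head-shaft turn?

the gearmotor → shaft B: driver → idler → driven is 2 external meshes, 2 reversals → CW.
shaft B → shaft C: external mesh, 1 reversal → CCW.
shaft C → the head-shaft: internal mesh, same direction → CCW.
3 reversals in total — an odd number — so the head-shaft turns opposite to the gearmotor.

counterclockwise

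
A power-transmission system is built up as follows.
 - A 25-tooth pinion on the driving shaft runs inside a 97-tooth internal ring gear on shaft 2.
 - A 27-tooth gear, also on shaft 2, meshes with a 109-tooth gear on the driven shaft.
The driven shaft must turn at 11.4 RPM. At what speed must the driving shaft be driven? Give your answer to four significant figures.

Overall ratio R = 3.88 × 4.037 = 15.664.
Required input speed = output speed × R = 11.4 × 15.664 = 178.57 RPM.

178.6 RPM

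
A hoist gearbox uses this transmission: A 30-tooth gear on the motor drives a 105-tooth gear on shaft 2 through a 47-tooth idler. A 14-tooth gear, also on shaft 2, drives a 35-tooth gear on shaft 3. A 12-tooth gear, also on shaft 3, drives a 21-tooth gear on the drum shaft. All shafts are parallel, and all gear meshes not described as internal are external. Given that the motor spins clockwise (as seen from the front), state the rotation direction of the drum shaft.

clockwise

the motor → shaft 2: driver → idler → driven is 2 external meshes, 2 reversals → CW.
shaft 2 → shaft 3: external mesh, 1 reversal → CCW.
shaft 3 → the drum shaft: external mesh, 1 reversal → CW.
4 reversals in total — an even number — so the drum shaft turns the same way as the motor.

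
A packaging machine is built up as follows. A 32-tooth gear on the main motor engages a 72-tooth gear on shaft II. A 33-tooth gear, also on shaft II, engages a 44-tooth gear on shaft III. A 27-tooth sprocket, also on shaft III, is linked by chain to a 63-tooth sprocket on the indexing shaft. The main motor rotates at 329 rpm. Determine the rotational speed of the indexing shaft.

the main motor → shaft II (gear mesh, 72/32): 329 ÷ 2.25 = 146.22 rpm
shaft II → shaft III (gear mesh, 44/33): 146.22 ÷ 1.3333 = 109.67 rpm
shaft III → the indexing shaft (chain, 63/27): 109.67 ÷ 2.3333 = 47 rpm

47 rpm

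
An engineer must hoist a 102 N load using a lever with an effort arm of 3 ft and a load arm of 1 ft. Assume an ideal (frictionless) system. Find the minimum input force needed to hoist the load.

Lever MA = effort arm / load arm = 3/1 = 3.
Effort = load / MA = 102 / 3 = 34 N.

34 N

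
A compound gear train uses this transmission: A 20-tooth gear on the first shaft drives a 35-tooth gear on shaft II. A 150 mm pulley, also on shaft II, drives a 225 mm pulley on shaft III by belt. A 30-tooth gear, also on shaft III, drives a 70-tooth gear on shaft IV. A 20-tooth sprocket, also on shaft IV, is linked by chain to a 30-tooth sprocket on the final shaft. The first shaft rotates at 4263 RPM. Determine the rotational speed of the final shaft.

464 RPM

the first shaft → shaft II (gear mesh, 35/20): 4263 ÷ 1.75 = 2436 RPM
shaft II → shaft III (belt, 225/150): 2436 ÷ 1.5 = 1624 RPM
shaft III → shaft IV (gear mesh, 70/30): 1624 ÷ 2.3333 = 696 RPM
shaft IV → the final shaft (chain, 30/20): 696 ÷ 1.5 = 464 RPM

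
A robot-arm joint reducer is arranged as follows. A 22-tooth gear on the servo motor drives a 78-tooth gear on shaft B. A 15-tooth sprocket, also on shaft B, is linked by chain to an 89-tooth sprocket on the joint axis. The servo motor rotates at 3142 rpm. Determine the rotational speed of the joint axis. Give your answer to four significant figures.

the servo motor → shaft B (gear mesh, 78/22): 3142 ÷ 3.5455 = 886.21 rpm
shaft B → the joint axis (chain, 89/15): 886.21 ÷ 5.9333 = 149.36 rpm

149.4 rpm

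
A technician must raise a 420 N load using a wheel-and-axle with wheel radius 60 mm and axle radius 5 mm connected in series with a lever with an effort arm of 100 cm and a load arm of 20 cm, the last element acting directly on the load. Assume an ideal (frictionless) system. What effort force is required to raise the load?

Wheel-and-axle MA = R/r = 60/5 = 12.
Lever MA = effort arm / load arm = 100/20 = 5.
Combined ideal MA = 12 × 5 = 60.
Effort = load / MA = 420 / 60 = 7 N.

7 N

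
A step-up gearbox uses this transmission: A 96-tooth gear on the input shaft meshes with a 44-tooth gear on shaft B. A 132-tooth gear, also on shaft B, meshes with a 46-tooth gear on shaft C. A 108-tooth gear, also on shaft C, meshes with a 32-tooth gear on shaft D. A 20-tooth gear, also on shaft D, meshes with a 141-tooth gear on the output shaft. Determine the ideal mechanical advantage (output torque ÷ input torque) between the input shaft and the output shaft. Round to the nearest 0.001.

Each stage contributes driven/driver: gear mesh 44/96 = 0.45833, gear mesh 46/132 = 0.34848, gear mesh 32/108 = 0.2963, gear mesh 141/20 = 7.05.
Overall: 0.45833 × 0.34848 × 0.2963 × 7.05 = 0.33364.

0.334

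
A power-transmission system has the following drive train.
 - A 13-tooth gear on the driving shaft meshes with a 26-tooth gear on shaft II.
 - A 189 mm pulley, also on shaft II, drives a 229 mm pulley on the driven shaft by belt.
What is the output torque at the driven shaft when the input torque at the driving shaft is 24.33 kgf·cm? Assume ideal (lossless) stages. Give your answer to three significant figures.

59.0 kgf·cm

After the gear mesh (26/13): 24.33 × 2 = 48.66 kgf·cm
After the belt (229/189): 48.66 × 1.2116 = 58.958 kgf·cm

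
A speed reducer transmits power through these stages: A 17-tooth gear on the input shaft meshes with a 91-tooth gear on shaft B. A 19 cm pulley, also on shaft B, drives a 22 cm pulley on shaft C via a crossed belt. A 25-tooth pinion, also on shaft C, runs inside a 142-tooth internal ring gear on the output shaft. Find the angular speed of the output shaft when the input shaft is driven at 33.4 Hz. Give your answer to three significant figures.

gear mesh 91/17 = 5.3529 → 33.4/5.3529 = 6.2396 Hz
belt 22/19 = 1.1579 → 6.2396/1.1579 = 5.3887 Hz
internal gear 142/25 = 5.68 → 5.3887/5.68 = 0.94872 Hz

0.949 Hz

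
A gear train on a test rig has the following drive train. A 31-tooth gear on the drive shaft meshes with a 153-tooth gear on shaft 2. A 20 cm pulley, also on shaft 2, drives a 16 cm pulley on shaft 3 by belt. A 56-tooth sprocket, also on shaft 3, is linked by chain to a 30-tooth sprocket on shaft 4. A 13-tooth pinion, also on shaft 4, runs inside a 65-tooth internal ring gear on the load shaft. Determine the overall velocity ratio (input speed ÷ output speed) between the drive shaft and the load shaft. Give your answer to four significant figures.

10.58

Each stage contributes driven/driver: gear mesh 153/31 = 4.9355, belt 16/20 = 0.8, chain 30/56 = 0.53571, internal gear 65/13 = 5.
Overall: 4.9355 × 0.8 × 0.53571 × 5 = 10.576.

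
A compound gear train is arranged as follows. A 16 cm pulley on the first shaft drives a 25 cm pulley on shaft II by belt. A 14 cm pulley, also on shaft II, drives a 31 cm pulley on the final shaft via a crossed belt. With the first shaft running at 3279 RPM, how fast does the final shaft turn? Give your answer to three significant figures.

belt 25/16 = 1.5625 → 3279/1.5625 = 2098.6 RPM
belt 31/14 = 2.2143 → 2098.6/2.2143 = 947.74 RPM

948 RPM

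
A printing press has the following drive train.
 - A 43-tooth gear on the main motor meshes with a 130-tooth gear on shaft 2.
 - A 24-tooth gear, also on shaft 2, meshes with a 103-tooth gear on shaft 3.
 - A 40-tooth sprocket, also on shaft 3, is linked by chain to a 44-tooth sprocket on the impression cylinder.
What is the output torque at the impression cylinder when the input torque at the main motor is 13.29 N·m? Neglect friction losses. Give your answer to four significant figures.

gear mesh 130/43 = 3.0233 → τ = 13.29·3.0233 = 40.179 N·m
gear mesh 103/24 = 4.2917 → τ = 40.179·4.2917 = 172.44 N·m
chain 44/40 = 1.1 → τ = 172.44·1.1 = 189.68 N·m

189.7 N·m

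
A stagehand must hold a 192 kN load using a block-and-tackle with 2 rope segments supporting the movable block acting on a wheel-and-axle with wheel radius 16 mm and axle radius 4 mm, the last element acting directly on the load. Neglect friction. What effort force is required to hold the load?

24 kN

Block-and-tackle MA = number of supporting rope parts = 2.
Wheel-and-axle MA = R/r = 16/4 = 4.
Combined ideal MA = 2 × 4 = 8.
Effort = load / MA = 192 / 8 = 24 kN.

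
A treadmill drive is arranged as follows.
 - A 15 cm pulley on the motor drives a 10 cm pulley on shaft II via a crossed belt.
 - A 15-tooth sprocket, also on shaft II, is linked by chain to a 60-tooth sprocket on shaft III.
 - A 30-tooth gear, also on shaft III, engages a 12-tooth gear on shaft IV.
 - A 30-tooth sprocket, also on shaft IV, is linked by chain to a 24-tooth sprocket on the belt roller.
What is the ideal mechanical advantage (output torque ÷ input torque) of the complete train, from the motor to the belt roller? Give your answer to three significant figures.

Each stage contributes driven/driver: belt 10/15 = 0.66667, chain 60/15 = 4, gear mesh 12/30 = 0.4, chain 24/30 = 0.8.
Overall: 0.66667 × 4 × 0.4 × 0.8 = 0.85333.

0.853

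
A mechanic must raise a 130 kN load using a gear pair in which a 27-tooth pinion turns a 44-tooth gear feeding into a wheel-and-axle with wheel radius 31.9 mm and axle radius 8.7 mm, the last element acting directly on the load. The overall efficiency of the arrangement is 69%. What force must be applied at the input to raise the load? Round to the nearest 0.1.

31.5 kN

Gear pair MA = 44/27 = 1.6296.
Wheel-and-axle MA = R/r = 31.9/8.7 = 3.6667.
Combined ideal MA = 1.6296 × 3.6667 = 5.9753.
Actual MA = 5.9753 × 0.69 = 4.123.
Effort = load / actual MA = 130 / 4.123 = 31.531 kN.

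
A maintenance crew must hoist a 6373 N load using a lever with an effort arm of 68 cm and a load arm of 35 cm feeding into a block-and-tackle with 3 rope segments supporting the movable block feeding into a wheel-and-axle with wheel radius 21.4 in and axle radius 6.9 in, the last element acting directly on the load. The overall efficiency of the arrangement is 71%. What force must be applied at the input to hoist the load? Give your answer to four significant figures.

496.5 N

Lever MA = effort arm / load arm = 68/35 = 1.9429.
Block-and-tackle MA = number of supporting rope parts = 3.
Wheel-and-axle MA = R/r = 21.4/6.9 = 3.1014.
Combined ideal MA = 1.9429 × 3 × 3.1014 = 18.077.
Actual MA = 18.077 × 0.71 = 12.835.
Effort = load / actual MA = 6373 / 12.835 = 496.55 N.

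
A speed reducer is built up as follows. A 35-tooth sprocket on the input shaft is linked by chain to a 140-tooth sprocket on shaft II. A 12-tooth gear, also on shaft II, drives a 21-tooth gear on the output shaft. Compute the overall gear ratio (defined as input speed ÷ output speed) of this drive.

Each stage contributes driven/driver: chain 140/35 = 4, gear mesh 21/12 = 1.75.
Overall: 4 × 1.75 = 7.

7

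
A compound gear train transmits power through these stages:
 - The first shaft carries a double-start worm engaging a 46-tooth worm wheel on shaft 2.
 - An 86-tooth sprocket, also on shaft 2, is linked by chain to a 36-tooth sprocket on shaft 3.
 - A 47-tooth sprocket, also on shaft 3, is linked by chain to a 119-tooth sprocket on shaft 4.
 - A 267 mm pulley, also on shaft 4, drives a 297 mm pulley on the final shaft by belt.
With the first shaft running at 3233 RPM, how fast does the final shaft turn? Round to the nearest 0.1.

worm 46/2 = 23 → 3233/23 = 140.57 RPM
chain 36/86 = 0.4186 → 140.57/0.4186 = 335.79 RPM
chain 119/47 = 2.5319 → 335.79/2.5319 = 132.62 RPM
belt 297/267 = 1.1124 → 132.62/1.1124 = 119.23 RPM

119.2 RPM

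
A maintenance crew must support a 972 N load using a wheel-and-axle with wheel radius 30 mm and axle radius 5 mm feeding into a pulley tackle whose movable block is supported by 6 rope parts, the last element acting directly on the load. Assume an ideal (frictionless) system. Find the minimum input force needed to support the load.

27 N

Wheel-and-axle MA = R/r = 30/5 = 6.
Block-and-tackle MA = number of supporting rope parts = 6.
Combined ideal MA = 6 × 6 = 36.
Effort = load / MA = 972 / 36 = 27 N.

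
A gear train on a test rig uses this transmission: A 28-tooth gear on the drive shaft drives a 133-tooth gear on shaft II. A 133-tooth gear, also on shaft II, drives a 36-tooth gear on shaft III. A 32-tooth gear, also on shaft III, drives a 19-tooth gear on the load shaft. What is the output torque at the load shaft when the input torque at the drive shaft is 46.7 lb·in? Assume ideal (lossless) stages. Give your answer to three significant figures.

After the gear mesh (133/28): 46.7 × 4.75 = 221.83 lb·in
After the gear mesh (36/133): 221.83 × 0.27068 = 60.043 lb·in
After the gear mesh (19/32): 60.043 × 0.59375 = 35.65 lb·in

35.7 lb·in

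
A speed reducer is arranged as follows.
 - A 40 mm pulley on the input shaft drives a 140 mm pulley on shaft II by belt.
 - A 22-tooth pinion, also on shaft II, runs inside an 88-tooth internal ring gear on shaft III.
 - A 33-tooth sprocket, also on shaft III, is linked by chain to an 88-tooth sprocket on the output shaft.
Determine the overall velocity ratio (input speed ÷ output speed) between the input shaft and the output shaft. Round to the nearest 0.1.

37.3

Each stage contributes driven/driver: belt 140/40 = 3.5, internal gear 88/22 = 4, chain 88/33 = 2.6667.
Overall: 3.5 × 4 × 2.6667 = 37.333.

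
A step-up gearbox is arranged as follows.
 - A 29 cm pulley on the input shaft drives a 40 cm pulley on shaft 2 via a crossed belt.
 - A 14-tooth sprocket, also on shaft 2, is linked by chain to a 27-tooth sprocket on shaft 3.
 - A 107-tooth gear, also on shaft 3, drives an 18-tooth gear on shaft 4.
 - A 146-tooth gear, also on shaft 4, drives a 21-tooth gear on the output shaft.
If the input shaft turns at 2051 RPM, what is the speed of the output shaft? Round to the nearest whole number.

31865 RPM

belt 40/29 = 1.3793 → 2051/1.3793 = 1487 RPM
chain 27/14 = 1.9286 → 1487/1.9286 = 771.02 RPM
gear mesh 18/107 = 0.16822 → 771.02/0.16822 = 4583.3 RPM
gear mesh 21/146 = 0.14384 → 4583.3/0.14384 = 31865 RPM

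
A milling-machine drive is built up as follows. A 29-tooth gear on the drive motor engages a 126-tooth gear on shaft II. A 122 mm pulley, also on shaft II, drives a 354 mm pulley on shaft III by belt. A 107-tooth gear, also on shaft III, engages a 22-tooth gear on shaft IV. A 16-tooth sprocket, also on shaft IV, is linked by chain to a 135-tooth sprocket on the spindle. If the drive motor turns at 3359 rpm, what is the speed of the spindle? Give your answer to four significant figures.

the drive motor → shaft II (gear mesh, 126/29): 3359 ÷ 4.3448 = 773.1 rpm
shaft II → shaft III (belt, 354/122): 773.1 ÷ 2.9016 = 266.44 rpm
shaft III → shaft IV (gear mesh, 22/107): 266.44 ÷ 0.20561 = 1295.9 rpm
shaft IV → the spindle (chain, 135/16): 1295.9 ÷ 8.4375 = 153.58 rpm

153.6 rpm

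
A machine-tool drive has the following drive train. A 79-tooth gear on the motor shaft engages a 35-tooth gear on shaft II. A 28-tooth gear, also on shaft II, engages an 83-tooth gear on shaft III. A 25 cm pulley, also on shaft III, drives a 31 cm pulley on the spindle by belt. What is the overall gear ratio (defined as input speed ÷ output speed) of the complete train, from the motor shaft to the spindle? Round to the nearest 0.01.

Each stage contributes driven/driver: gear mesh 35/79 = 0.44304, gear mesh 83/28 = 2.9643, belt 31/25 = 1.24.
Overall: 0.44304 × 2.9643 × 1.24 = 1.6285.

1.63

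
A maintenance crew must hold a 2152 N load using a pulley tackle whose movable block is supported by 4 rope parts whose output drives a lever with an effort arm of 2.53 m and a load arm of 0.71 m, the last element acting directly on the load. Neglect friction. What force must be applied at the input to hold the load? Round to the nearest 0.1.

Block-and-tackle MA = number of supporting rope parts = 4.
Lever MA = effort arm / load arm = 2.53/0.71 = 3.5634.
Combined ideal MA = 4 × 3.5634 = 14.254.
Effort = load / MA = 2152 / 14.254 = 150.98 N.

151.0 N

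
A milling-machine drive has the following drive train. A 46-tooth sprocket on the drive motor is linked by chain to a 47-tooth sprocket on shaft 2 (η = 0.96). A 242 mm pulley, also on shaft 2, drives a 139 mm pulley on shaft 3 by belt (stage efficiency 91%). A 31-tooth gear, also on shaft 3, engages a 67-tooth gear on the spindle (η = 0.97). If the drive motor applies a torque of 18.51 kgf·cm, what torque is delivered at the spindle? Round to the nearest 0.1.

19.9 kgf·cm

After the chain (47/46): 18.51 × 1.0217 × 0.96 = 18.156 kgf·cm
After the belt (139/242): 18.156 × 0.57438 × 0.91 = 9.4898 kgf·cm
After the gear mesh (67/31): 9.4898 × 2.1613 × 0.97 = 19.895 kgf·cm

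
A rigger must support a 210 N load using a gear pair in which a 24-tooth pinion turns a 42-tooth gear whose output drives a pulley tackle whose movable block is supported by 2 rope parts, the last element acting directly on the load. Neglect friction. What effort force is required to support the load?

60 N

Gear pair MA = 42/24 = 1.75.
Block-and-tackle MA = number of supporting rope parts = 2.
Combined ideal MA = 1.75 × 2 = 3.5.
Effort = load / MA = 210 / 3.5 = 60 N.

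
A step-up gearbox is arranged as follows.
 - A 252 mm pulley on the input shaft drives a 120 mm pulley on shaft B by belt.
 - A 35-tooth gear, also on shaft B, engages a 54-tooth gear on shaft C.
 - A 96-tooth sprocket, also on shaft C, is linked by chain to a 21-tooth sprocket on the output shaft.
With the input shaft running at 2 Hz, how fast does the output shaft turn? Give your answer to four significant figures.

the input shaft → shaft B (belt, 120/252): 2 ÷ 0.47619 = 4.2 Hz
shaft B → shaft C (gear mesh, 54/35): 4.2 ÷ 1.5429 = 2.7222 Hz
shaft C → the output shaft (chain, 21/96): 2.7222 ÷ 0.21875 = 12.444 Hz

12.44 Hz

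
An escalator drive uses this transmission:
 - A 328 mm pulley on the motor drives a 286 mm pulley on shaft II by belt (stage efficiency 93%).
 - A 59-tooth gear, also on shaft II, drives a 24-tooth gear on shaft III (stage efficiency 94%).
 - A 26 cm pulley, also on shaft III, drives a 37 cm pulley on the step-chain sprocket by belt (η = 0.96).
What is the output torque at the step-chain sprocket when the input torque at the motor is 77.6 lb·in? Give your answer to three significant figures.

32.9 lb·in

belt 286/328 = 0.87195 → τ = 77.6·0.87195·0.93 = 62.927 lb·in
gear mesh 24/59 = 0.40678 → τ = 62.927·0.40678·0.94 = 24.062 lb·in
belt 37/26 = 1.4231 → τ = 24.062·1.4231·0.96 = 32.872 lb·in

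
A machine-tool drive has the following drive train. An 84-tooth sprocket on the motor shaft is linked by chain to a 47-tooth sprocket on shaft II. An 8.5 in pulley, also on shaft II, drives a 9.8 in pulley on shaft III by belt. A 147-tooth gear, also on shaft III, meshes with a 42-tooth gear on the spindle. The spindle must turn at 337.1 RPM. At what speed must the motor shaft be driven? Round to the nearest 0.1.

62.1 RPM

Overall ratio R = 0.55952 × 1.1529 × 0.28571 = 0.18431.
Required input speed = output speed × R = 337.1 × 0.18431 = 62.132 RPM.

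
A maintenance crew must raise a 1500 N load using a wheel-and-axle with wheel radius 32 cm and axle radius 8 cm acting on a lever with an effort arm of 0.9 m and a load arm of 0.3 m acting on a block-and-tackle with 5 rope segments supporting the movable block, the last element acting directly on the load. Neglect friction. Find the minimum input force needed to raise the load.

25 N

Wheel-and-axle MA = R/r = 32/8 = 4.
Lever MA = effort arm / load arm = 0.9/0.3 = 3.
Block-and-tackle MA = number of supporting rope parts = 5.
Combined ideal MA = 4 × 3 × 5 = 60.
Effort = load / MA = 1500 / 60 = 25 N.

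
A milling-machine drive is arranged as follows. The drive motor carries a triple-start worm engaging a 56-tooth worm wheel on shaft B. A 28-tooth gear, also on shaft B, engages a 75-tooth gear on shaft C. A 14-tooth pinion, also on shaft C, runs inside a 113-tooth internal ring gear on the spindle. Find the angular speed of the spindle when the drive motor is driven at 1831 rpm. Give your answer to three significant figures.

4.54 rpm

worm 56/3 = 18.667 → 1831/18.667 = 98.089 rpm
gear mesh 75/28 = 2.6786 → 98.089/2.6786 = 36.62 rpm
internal gear 113/14 = 8.0714 → 36.62/8.0714 = 4.537 rpm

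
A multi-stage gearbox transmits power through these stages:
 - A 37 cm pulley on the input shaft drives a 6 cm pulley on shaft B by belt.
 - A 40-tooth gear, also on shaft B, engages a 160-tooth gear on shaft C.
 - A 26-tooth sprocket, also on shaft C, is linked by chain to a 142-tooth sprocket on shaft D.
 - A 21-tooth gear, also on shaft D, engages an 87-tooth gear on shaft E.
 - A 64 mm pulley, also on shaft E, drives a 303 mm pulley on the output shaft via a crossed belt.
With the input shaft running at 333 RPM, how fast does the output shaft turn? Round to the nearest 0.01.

belt 6/37 = 0.16216 → 333/0.16216 = 2053.5 RPM
gear mesh 160/40 = 4 → 2053.5/4 = 513.38 RPM
chain 142/26 = 5.4615 → 513.38/5.4615 = 93.998 RPM
gear mesh 87/21 = 4.1429 → 93.998/4.1429 = 22.689 RPM
belt 303/64 = 4.7344 → 22.689/4.7344 = 4.7924 RPM

4.79 RPM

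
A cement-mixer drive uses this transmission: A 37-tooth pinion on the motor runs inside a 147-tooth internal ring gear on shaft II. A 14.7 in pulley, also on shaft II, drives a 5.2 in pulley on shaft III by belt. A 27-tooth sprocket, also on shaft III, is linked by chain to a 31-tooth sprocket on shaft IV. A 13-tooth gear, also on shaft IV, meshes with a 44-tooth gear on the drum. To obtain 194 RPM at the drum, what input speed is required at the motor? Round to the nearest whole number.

Overall ratio R = 3.973 × 0.35374 × 1.1481 × 3.3846 = 5.4615.
Required input speed = output speed × R = 194 × 5.4615 = 1059.5 RPM.

1060 RPM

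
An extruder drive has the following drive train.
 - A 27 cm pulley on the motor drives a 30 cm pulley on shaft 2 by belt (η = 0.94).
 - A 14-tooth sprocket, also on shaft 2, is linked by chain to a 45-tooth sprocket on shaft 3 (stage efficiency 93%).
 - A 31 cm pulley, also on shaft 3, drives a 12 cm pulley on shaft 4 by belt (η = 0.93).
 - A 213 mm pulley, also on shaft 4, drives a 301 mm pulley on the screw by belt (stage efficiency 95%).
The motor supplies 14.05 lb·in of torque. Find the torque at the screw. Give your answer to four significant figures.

21.20 lb·in

Belt: ratio = 30/27 = 1.1111; torque at shaft 2 = 14.05 × 1.1111 × 0.94 = 14.674 lb·in.
Chain: ratio = 45/14 = 3.2143; torque at shaft 3 = 14.674 × 3.2143 × 0.93 = 43.866 lb·in.
Belt: ratio = 12/31 = 0.3871; torque at shaft 4 = 43.866 × 0.3871 × 0.93 = 15.792 lb·in.
Belt: ratio = 301/213 = 1.4131; torque at the screw = 15.792 × 1.4131 × 0.95 = 21.2 lb·in.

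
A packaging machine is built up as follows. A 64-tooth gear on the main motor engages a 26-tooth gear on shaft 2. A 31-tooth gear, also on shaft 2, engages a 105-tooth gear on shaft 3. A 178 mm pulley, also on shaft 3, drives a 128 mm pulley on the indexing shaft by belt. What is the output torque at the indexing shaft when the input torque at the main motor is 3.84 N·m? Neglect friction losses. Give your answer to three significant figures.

3.80 N·m

Gear mesh: ratio = 26/64 = 0.40625; torque at shaft 2 = 3.84 × 0.40625 = 1.56 N·m.
Gear mesh: ratio = 105/31 = 3.3871; torque at shaft 3 = 1.56 × 3.3871 = 5.2839 N·m.
Belt: ratio = 128/178 = 0.7191; torque at the indexing shaft = 5.2839 × 0.7191 = 3.7996 N·m.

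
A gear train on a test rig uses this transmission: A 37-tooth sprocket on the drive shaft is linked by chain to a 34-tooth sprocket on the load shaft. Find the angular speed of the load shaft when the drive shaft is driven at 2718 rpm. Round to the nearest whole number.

2958 rpm

the drive shaft → the load shaft (chain, 34/37): 2718 ÷ 0.91892 = 2957.8 rpm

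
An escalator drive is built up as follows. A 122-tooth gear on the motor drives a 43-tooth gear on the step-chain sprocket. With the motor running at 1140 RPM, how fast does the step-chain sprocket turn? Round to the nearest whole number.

Gear mesh: ratio = 43/122 = 0.35246, so the step-chain sprocket turns at 1140 / 0.35246 = 3234.4 RPM.

3234 RPM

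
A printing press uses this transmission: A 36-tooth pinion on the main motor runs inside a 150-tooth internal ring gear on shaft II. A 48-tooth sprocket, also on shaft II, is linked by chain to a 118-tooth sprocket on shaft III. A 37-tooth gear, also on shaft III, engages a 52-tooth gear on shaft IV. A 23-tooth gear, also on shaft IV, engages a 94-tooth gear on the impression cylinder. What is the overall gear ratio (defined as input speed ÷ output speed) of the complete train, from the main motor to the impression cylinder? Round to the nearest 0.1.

Each stage contributes driven/driver: internal gear 150/36 = 4.1667, chain 118/48 = 2.4583, gear mesh 52/37 = 1.4054, gear mesh 94/23 = 4.087.
Overall: 4.1667 × 2.4583 × 1.4054 × 4.087 = 58.834.

58.8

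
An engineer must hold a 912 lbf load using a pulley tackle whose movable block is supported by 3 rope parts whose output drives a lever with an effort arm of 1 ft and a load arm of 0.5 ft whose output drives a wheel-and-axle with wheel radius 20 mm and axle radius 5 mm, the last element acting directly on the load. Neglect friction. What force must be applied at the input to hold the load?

38 lbf

Block-and-tackle MA = number of supporting rope parts = 3.
Lever MA = effort arm / load arm = 1/0.5 = 2.
Wheel-and-axle MA = R/r = 20/5 = 4.
Combined ideal MA = 3 × 2 × 4 = 24.
Effort = load / MA = 912 / 24 = 38 lbf.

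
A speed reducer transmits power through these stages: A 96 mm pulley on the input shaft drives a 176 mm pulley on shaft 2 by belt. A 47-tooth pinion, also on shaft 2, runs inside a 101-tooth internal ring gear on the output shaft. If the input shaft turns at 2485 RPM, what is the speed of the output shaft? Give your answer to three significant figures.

631 RPM

Belt: ratio = 176/96 = 1.8333, so shaft 2 turns at 2485 / 1.8333 = 1355.5 RPM.
Internal gear: ratio = 101/47 = 2.1489, so the output shaft turns at 1355.5 / 2.1489 = 630.76 RPM.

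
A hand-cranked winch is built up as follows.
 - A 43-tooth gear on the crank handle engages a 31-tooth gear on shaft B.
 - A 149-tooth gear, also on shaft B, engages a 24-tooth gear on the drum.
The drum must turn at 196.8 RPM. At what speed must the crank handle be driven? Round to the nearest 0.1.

Overall ratio R = 0.72093 × 0.16107 = 0.11612.
Required input speed = output speed × R = 196.8 × 0.11612 = 22.853 RPM.

22.9 RPM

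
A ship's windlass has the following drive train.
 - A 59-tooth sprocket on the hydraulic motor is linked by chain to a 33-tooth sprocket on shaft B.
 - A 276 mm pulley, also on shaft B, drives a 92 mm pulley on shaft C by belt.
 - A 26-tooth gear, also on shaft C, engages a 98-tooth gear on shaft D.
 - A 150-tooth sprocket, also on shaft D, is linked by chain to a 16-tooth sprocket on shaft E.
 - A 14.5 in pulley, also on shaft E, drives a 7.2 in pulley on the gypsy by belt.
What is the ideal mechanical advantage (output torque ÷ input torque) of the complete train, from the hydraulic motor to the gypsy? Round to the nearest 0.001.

Each stage contributes driven/driver: chain 33/59 = 0.55932, belt 92/276 = 0.33333, gear mesh 98/26 = 3.7692, chain 16/150 = 0.10667, belt 7.2/14.5 = 0.49655.
Overall: 0.55932 × 0.33333 × 3.7692 × 0.10667 × 0.49655 = 0.037221.

0.037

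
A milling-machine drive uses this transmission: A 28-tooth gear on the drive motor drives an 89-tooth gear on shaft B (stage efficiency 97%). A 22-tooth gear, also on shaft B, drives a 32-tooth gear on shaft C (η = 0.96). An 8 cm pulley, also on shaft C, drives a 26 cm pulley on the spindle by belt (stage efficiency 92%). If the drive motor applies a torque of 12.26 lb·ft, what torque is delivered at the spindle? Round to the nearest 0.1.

157.8 lb·ft

gear mesh 89/28 = 3.1786 → τ = 12.26·3.1786·0.97 = 37.8 lb·ft
gear mesh 32/22 = 1.4545 → τ = 37.8·1.4545·0.96 = 52.783 lb·ft
belt 26/8 = 3.25 → τ = 52.783·3.25·0.92 = 157.82 lb·ft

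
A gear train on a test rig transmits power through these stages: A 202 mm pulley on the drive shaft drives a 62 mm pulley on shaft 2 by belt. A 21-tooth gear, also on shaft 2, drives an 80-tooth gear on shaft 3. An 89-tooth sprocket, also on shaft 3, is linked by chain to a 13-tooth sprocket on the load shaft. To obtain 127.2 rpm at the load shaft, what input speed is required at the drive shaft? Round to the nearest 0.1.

Overall ratio R = 0.30693 × 3.8095 × 0.14607 = 0.17079.
Required input speed = output speed × R = 127.2 × 0.17079 = 21.725 rpm.

21.7 rpm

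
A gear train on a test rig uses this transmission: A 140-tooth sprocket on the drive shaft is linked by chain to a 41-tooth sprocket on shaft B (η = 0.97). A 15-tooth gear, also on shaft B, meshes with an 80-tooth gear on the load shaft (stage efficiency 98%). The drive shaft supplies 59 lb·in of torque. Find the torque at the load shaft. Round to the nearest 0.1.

87.6 lb·in

Chain: ratio = 41/140 = 0.29286; torque at shaft B = 59 × 0.29286 × 0.97 = 16.76 lb·in.
Gear mesh: ratio = 80/15 = 5.3333; torque at the load shaft = 16.76 × 5.3333 × 0.98 = 87.6 lb·in.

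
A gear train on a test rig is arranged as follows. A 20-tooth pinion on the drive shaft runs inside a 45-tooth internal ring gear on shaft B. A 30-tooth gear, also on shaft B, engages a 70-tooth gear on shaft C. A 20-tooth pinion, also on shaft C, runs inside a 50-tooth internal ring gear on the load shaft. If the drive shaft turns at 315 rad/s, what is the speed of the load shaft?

Internal gear: ratio = 45/20 = 2.25, so shaft B turns at 315 / 2.25 = 140 rad/s.
Gear mesh: ratio = 70/30 = 2.3333, so shaft C turns at 140 / 2.3333 = 60 rad/s.
Internal gear: ratio = 50/20 = 2.5, so the load shaft turns at 60 / 2.5 = 24 rad/s.

24 rad/s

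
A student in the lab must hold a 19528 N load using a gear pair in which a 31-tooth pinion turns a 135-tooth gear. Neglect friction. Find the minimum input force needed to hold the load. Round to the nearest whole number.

4484 N

Gear pair MA = 135/31 = 4.3548.
Effort = load / MA = 19528 / 4.3548 = 4484.2 N.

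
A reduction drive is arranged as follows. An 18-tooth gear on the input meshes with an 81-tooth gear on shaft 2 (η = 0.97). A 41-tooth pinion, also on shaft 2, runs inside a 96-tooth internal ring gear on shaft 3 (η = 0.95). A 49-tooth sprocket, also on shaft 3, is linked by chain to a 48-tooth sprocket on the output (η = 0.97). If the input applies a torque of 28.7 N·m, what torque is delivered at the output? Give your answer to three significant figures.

After the gear mesh (81/18): 28.7 × 4.5 × 0.97 = 125.28 N·m
After the internal gear (96/41): 125.28 × 2.3415 × 0.95 = 278.66 N·m
After the chain (48/49): 278.66 × 0.97959 × 0.97 = 264.79 N·m

265 N·m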